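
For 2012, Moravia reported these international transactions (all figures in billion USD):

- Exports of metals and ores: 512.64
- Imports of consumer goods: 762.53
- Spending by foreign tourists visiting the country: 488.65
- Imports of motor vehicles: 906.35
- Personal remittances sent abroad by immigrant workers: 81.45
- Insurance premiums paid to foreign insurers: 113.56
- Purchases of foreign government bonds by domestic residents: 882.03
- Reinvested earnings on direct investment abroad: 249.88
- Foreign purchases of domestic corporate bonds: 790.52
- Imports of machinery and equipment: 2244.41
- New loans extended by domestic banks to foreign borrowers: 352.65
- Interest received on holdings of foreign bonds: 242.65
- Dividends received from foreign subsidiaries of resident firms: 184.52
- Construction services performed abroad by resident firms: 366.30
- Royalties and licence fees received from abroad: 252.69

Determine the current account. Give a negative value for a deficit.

-1810.97

Goods: 512.64 - 906.35 - 762.53 - 2244.41 = -3400.65
Services: 488.65 - 113.56 + 366.30 + 252.69 = 994.08
Primary income: 184.52 + 242.65 + 249.88 = 677.05
Secondary income: -81.45
Current account = (-3400.65) + 994.08 + 677.05 + (-81.45) = -1810.97
(Excluded from the current account — financial account: purchases of foreign government bonds by domestic residents 882.03, foreign purchases of domestic corporate bonds 790.52, new loans extended by domestic banks to foreign borrowers 352.65.)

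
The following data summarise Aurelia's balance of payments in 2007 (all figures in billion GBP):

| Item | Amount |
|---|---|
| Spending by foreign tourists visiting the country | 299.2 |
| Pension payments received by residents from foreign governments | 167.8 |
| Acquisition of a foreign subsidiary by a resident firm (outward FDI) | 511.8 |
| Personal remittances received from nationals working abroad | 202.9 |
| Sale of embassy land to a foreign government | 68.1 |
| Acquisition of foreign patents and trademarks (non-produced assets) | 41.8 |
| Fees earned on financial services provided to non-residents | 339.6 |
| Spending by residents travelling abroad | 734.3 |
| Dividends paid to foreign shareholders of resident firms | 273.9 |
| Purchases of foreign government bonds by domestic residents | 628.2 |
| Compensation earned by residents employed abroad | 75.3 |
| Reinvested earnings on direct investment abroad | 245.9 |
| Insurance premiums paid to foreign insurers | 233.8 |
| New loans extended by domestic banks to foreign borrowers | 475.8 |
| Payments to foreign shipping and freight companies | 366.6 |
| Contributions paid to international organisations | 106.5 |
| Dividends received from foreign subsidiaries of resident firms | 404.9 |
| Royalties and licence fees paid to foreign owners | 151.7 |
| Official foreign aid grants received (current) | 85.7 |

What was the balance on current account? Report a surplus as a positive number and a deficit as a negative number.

-45.5

Services: -734.3 - 233.8 - 366.6 + 339.6 + 299.2 - 151.7 = -847.6
Primary income: 75.3 + 404.9 - 273.9 + 245.9 = 452.2
Secondary income: 167.8 + 202.9 - 106.5 + 85.7 = 349.9
Current account = (-847.6) + 452.2 + 349.9 = -45.5
(Excluded from the current account — financial account: acquisition of a foreign subsidiary by a resident firm (outward FDI) 511.8, purchases of foreign government bonds by domestic residents 628.2, new loans extended by domestic banks to foreign borrowers 475.8; capital account: sale of embassy land to a foreign government 68.1, acquisition of foreign patents and trademarks (non-produced assets) 41.8.)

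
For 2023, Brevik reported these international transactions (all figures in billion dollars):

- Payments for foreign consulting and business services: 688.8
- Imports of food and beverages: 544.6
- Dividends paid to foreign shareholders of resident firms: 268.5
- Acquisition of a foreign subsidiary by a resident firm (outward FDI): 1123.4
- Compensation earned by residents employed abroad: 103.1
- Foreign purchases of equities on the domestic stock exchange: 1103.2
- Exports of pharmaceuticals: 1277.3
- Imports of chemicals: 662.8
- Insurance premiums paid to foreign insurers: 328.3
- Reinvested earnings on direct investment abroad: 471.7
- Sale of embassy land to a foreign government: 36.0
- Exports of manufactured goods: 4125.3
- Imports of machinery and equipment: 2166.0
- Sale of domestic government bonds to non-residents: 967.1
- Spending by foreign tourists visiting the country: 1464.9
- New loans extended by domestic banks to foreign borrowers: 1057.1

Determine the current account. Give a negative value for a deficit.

Goods: 1277.3 - 544.6 - 2166.0 - 662.8 + 4125.3 = 2029.2
Services: 1464.9 - 688.8 - 328.3 = 447.8
Primary income: 103.1 + 471.7 - 268.5 = 306.3
Current account = 2029.2 + 447.8 + 306.3 = 2783.3
(Excluded from the current account — financial account: acquisition of a foreign subsidiary by a resident firm (outward FDI) 1123.4, foreign purchases of equities on the domestic stock exchange 1103.2, sale of domestic government bonds to non-residents 967.1, new loans extended by domestic banks to foreign borrowers 1057.1; capital account: sale of embassy land to a foreign government 36.0.)

2783.3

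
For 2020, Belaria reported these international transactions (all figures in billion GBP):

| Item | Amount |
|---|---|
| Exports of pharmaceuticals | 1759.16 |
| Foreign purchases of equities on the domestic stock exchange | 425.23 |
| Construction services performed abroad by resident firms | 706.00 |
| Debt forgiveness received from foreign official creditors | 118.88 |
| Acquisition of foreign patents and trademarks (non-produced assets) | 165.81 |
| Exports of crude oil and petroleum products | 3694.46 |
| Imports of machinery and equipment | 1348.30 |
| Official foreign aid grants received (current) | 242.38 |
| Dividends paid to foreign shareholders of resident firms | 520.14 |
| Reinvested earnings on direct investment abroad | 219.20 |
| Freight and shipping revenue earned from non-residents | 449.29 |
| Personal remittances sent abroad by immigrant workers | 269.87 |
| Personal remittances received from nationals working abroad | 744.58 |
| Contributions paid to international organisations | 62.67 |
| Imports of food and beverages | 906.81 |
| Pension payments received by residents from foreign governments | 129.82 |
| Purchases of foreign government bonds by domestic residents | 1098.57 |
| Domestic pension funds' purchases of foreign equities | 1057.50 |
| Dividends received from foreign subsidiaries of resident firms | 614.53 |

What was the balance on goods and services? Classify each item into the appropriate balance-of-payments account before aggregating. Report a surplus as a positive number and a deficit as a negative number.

Goods: 1759.16 - 1348.30 - 906.81 + 3694.46 = 3198.51
Services: 449.29 + 706.00 = 1155.29
Trade balance = 3198.51 + 1155.29 = 4353.80
(Excluded from the trade balance — financial account: foreign purchases of equities on the domestic stock exchange 425.23, purchases of foreign government bonds by domestic residents 1098.57, domestic pension funds' purchases of foreign equities 1057.50; capital account: debt forgiveness received from foreign official creditors 118.88, acquisition of foreign patents and trademarks (non-produced assets) 165.81; secondary income: official foreign aid grants received (current) 242.38, personal remittances sent abroad by immigrant workers 269.87, personal remittances received from nationals working abroad 744.58, contributions paid to international organisations 62.67, pension payments received by residents from foreign governments 129.82; primary income: dividends paid to foreign shareholders of resident firms 520.14, reinvested earnings on direct investment abroad 219.20, dividends received from foreign subsidiaries of resident firms 614.53.)

4353.80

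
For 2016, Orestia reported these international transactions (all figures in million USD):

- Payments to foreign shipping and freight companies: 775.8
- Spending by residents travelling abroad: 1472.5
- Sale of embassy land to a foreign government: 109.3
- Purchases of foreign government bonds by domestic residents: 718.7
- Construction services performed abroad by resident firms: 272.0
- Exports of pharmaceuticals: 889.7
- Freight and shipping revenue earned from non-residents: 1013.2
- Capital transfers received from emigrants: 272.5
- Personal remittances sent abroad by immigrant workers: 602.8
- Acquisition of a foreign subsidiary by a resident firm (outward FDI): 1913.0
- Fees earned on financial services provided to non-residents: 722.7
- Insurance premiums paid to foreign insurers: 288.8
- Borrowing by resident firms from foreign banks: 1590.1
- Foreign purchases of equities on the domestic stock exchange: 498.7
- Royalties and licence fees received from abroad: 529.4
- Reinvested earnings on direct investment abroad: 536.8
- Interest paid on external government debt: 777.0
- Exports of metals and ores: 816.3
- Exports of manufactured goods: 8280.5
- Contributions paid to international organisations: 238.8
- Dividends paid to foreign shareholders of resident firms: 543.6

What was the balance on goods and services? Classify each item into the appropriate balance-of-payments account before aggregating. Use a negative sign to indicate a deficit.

Goods: 816.3 + 889.7 + 8280.5 = 9986.5
Services: -288.8 + 529.4 + 722.7 + 1013.2 - 775.8 - 1472.5 + 272.0 = 0.2
Trade balance = 9986.5 + 0.2 = 9986.7
(Excluded from the trade balance — capital account: sale of embassy land to a foreign government 109.3, capital transfers received from emigrants 272.5; financial account: purchases of foreign government bonds by domestic residents 718.7, acquisition of a foreign subsidiary by a resident firm (outward FDI) 1913.0, borrowing by resident firms from foreign banks 1590.1, foreign purchases of equities on the domestic stock exchange 498.7; secondary income: personal remittances sent abroad by immigrant workers 602.8, contributions paid to international organisations 238.8; primary income: reinvested earnings on direct investment abroad 536.8, interest paid on external government debt 777.0, dividends paid to foreign shareholders of resident firms 543.6.)

9986.7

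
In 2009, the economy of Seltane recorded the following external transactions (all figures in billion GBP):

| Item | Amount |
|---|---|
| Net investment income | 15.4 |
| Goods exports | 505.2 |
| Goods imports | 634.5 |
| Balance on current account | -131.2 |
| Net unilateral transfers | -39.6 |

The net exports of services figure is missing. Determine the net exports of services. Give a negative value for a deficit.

Current account = goods balance + services balance + net primary income + net secondary income
Sum of the known components = -153.5
Net exports of services = CA - (known components) = -131.2 - (-153.5) = 22.3

22.3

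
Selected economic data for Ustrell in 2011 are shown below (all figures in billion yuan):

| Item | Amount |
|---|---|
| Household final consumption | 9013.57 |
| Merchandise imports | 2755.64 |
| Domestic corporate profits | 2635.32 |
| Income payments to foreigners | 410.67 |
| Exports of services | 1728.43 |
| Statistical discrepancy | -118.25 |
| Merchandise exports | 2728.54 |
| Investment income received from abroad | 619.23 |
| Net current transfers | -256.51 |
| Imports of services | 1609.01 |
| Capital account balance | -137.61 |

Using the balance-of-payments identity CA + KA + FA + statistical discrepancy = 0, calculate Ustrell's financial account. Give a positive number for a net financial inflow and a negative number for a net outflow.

Goods balance = 2728.54 - 2755.64 = -27.10
Services balance = 1728.43 - 1609.01 = 119.42
Trade balance (goods + services) = -27.10 + 119.42 = 92.32
Net primary income = 619.23 - 410.67 = 208.56
Net secondary income = -256.51
Current account = 92.32 + 208.56 + (-256.51) = 44.37
Financial account = -(44.37 + (-137.61) + (-118.25)) = 211.49

211.49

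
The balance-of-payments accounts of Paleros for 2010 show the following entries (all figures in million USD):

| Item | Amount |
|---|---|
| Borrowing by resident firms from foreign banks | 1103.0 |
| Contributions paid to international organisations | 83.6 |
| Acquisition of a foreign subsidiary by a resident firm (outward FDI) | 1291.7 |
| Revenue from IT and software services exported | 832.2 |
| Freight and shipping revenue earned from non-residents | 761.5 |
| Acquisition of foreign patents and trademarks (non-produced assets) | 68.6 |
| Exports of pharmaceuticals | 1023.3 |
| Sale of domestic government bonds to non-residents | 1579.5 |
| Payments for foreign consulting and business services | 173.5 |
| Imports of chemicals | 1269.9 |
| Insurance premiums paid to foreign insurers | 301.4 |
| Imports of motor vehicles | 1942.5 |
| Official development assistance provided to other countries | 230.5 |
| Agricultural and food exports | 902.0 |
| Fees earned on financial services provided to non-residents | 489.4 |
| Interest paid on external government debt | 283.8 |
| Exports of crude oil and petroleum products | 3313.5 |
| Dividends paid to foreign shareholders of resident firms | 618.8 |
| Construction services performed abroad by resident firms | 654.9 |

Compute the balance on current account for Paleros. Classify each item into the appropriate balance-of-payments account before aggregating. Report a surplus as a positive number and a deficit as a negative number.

3072.8

Goods: 902.0 - 1269.9 - 1942.5 + 3313.5 + 1023.3 = 2026.4
Services: -301.4 + 654.9 + 761.5 + 489.4 + 832.2 - 173.5 = 2263.1
Primary income: -618.8 - 283.8 = -902.6
Secondary income: -230.5 - 83.6 = -314.1
Current account = 2026.4 + 2263.1 + (-902.6) + (-314.1) = 3072.8
(Excluded from the current account — financial account: borrowing by resident firms from foreign banks 1103.0, acquisition of a foreign subsidiary by a resident firm (outward FDI) 1291.7, sale of domestic government bonds to non-residents 1579.5; capital account: acquisition of foreign patents and trademarks (non-produced assets) 68.6.)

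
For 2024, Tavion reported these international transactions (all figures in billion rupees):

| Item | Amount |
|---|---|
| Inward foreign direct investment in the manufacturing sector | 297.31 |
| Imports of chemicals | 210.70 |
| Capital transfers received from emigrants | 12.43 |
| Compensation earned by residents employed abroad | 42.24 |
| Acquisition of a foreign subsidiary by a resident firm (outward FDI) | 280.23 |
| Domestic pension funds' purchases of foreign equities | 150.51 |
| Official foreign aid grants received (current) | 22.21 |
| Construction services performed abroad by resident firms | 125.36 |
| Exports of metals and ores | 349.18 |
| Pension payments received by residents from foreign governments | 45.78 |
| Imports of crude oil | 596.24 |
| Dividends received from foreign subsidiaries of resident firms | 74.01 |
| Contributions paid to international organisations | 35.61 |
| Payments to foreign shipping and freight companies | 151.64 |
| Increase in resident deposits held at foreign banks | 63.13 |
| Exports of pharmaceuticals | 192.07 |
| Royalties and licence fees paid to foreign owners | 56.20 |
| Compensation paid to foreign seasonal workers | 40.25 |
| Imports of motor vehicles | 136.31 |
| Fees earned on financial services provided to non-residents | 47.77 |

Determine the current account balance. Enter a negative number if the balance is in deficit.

-328.33

Goods: 349.18 - 596.24 + 192.07 - 210.70 - 136.31 = -402.00
Services: -151.64 + 125.36 + 47.77 - 56.20 = -34.71
Primary income: -40.25 + 74.01 + 42.24 = 76.00
Secondary income: -35.61 + 22.21 + 45.78 = 32.38
Current account = (-402.00) + (-34.71) + 76.00 + 32.38 = -328.33
(Excluded from the current account — financial account: inward foreign direct investment in the manufacturing sector 297.31, acquisition of a foreign subsidiary by a resident firm (outward FDI) 280.23, domestic pension funds' purchases of foreign equities 150.51, increase in resident deposits held at foreign banks 63.13; capital account: capital transfers received from emigrants 12.43.)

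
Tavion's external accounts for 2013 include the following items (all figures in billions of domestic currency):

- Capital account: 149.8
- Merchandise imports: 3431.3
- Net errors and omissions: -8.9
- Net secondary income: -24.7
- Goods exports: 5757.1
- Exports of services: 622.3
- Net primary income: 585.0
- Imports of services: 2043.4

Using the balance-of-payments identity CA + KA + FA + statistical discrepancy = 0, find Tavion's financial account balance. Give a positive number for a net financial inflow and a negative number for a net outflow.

Goods balance = 5757.1 - 3431.3 = 2325.8
Services balance = 622.3 - 2043.4 = -1421.1
Trade balance (goods + services) = 2325.8 + (-1421.1) = 904.7
Net primary income = 585.0
Net secondary income = -24.7
Current account = 904.7 + 585.0 + (-24.7) = 1465.0
Financial account = -(1465.0 + 149.8 + (-8.9)) = -1605.9

-1605.9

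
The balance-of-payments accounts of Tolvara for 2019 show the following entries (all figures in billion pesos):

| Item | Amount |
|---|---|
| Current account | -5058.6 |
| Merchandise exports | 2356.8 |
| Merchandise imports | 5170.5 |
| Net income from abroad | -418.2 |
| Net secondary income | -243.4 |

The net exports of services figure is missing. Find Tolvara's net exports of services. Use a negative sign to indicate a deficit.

Current account = goods balance + services balance + net primary income + net secondary income
Sum of the known components = -3475.3
Net exports of services = CA - (known components) = -5058.6 - (-3475.3) = -1583.3

-1583.3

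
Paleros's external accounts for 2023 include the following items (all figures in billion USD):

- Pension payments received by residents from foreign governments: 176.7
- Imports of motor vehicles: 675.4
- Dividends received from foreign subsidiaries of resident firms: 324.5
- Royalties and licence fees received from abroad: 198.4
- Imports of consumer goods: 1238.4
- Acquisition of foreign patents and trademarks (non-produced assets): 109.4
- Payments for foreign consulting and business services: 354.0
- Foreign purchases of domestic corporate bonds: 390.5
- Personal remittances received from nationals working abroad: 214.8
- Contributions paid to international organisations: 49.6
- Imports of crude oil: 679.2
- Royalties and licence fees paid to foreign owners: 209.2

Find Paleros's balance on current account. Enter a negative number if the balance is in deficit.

-2291.4

Goods: -675.4 - 679.2 - 1238.4 = -2593.0
Services: -354.0 - 209.2 + 198.4 = -364.8
Primary income: 324.5
Secondary income: 176.7 - 49.6 + 214.8 = 341.9
Current account = (-2593.0) + (-364.8) + 324.5 + 341.9 = -2291.4
(Excluded from the current account — capital account: acquisition of foreign patents and trademarks (non-produced assets) 109.4; financial account: foreign purchases of domestic corporate bonds 390.5.)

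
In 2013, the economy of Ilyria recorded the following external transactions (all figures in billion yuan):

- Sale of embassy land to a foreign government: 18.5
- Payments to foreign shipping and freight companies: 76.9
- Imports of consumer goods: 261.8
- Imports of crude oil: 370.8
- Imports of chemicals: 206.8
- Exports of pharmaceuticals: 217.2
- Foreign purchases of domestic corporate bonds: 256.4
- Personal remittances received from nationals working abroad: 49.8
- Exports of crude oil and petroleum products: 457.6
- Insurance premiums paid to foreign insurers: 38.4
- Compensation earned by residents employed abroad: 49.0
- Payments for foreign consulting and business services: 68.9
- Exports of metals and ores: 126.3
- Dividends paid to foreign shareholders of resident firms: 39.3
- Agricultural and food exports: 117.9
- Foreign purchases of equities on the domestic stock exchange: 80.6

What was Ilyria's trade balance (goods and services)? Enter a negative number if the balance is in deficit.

-104.6

Goods: 126.3 - 261.8 - 370.8 - 206.8 + 217.2 + 117.9 + 457.6 = 79.6
Services: -76.9 - 68.9 - 38.4 = -184.2
Trade balance = 79.6 + (-184.2) = -104.6
(Excluded from the trade balance — capital account: sale of embassy land to a foreign government 18.5; financial account: foreign purchases of domestic corporate bonds 256.4, foreign purchases of equities on the domestic stock exchange 80.6; secondary income: personal remittances received from nationals working abroad 49.8; primary income: compensation earned by residents employed abroad 49.0, dividends paid to foreign shareholders of resident firms 39.3.)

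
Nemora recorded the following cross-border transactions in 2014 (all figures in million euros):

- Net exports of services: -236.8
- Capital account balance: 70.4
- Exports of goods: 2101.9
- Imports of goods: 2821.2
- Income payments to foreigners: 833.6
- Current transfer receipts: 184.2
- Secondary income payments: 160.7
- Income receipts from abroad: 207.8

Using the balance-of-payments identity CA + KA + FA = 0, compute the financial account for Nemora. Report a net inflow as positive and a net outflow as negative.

1488.0

Goods balance = 2101.9 - 2821.2 = -719.3
Services balance = -236.8
Trade balance (goods + services) = -719.3 + (-236.8) = -956.1
Net primary income = 207.8 - 833.6 = -625.8
Net secondary income = 184.2 - 160.7 = 23.5
Current account = -956.1 + (-625.8) + 23.5 = -1558.4
Financial account = -(-1558.4 + 70.4) = 1488.0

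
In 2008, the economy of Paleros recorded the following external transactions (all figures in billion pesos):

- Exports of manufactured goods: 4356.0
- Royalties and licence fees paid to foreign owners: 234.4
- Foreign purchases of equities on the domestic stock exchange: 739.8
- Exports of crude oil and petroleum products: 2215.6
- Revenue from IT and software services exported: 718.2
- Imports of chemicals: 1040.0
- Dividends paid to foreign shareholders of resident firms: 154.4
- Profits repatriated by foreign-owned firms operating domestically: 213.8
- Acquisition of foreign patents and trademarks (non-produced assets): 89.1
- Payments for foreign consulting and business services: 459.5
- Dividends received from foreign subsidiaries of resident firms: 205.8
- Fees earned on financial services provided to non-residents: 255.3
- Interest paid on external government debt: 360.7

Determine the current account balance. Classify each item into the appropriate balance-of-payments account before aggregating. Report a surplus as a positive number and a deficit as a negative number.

5288.1

Goods: 4356.0 + 2215.6 - 1040.0 = 5531.6
Services: 718.2 - 234.4 + 255.3 - 459.5 = 279.6
Primary income: 205.8 - 213.8 - 360.7 - 154.4 = -523.1
Current account = 5531.6 + 279.6 + (-523.1) = 5288.1
(Excluded from the current account — financial account: foreign purchases of equities on the domestic stock exchange 739.8; capital account: acquisition of foreign patents and trademarks (non-produced assets) 89.1.)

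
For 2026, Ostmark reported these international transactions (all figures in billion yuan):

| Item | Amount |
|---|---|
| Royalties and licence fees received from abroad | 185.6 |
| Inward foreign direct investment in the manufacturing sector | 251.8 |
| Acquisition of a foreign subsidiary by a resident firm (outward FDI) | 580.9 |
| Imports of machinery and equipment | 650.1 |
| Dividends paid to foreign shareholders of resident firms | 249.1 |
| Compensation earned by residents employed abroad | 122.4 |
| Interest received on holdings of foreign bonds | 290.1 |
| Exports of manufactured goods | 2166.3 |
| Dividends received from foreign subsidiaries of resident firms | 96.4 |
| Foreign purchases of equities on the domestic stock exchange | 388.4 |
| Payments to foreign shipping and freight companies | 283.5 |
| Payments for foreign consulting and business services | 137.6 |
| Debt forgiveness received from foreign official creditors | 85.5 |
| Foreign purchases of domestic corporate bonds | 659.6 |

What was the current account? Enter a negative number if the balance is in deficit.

Goods: -650.1 + 2166.3 = 1516.2
Services: 185.6 - 137.6 - 283.5 = -235.5
Primary income: 290.1 - 249.1 + 122.4 + 96.4 = 259.8
Current account = 1516.2 + (-235.5) + 259.8 = 1540.5
(Excluded from the current account — financial account: inward foreign direct investment in the manufacturing sector 251.8, acquisition of a foreign subsidiary by a resident firm (outward FDI) 580.9, foreign purchases of equities on the domestic stock exchange 388.4, foreign purchases of domestic corporate bonds 659.6; capital account: debt forgiveness received from foreign official creditors 85.5.)

1540.5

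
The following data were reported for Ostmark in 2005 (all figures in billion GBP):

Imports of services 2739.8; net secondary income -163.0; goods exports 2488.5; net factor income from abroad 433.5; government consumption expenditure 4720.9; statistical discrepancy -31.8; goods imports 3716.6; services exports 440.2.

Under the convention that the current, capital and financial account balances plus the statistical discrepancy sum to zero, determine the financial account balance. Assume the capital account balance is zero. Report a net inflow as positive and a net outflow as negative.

Goods balance = 2488.5 - 3716.6 = -1228.1
Services balance = 440.2 - 2739.8 = -2299.6
Trade balance (goods + services) = -1228.1 + (-2299.6) = -3527.7
Net primary income = 433.5
Net secondary income = -163.0
Current account = -3527.7 + 433.5 + (-163.0) = -3257.2
Financial account = -(-3257.2 + (-31.8)) = 3289.0

3289.0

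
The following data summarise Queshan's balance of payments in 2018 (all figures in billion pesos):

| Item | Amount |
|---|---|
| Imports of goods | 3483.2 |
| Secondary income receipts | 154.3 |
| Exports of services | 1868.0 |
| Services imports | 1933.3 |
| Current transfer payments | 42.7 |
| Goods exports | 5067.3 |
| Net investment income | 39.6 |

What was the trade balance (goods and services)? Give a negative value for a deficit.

1518.8

Goods balance = 5067.3 - 3483.2 = 1584.1
Services balance = 1868.0 - 1933.3 = -65.3
Trade balance (goods + services) = 1584.1 + (-65.3) = 1518.8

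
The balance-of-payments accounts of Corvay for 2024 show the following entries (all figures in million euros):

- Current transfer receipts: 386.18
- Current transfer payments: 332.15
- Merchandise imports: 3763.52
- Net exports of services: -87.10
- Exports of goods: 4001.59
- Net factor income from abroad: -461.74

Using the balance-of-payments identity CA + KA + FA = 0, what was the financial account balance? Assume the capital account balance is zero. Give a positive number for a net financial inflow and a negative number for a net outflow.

256.74

Goods balance = 4001.59 - 3763.52 = 238.07
Services balance = -87.10
Trade balance (goods + services) = 238.07 + (-87.10) = 150.97
Net primary income = -461.74
Net secondary income = 386.18 - 332.15 = 54.03
Current account = 150.97 + (-461.74) + 54.03 = -256.74
Financial account = -(-256.74) = 256.74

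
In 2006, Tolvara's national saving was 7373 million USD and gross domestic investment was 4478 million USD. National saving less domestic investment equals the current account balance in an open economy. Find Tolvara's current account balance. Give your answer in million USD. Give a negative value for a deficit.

2895

CA = S - I = 7373 - 4478 = 2895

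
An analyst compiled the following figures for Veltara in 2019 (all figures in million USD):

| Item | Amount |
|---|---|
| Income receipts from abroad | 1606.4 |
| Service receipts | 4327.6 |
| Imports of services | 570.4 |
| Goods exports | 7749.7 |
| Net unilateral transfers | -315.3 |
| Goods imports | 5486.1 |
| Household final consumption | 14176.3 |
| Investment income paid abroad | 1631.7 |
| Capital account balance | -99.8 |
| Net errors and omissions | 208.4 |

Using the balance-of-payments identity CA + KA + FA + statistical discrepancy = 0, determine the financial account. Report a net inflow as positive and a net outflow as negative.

Goods balance = 7749.7 - 5486.1 = 2263.6
Services balance = 4327.6 - 570.4 = 3757.2
Trade balance (goods + services) = 2263.6 + 3757.2 = 6020.8
Net primary income = 1606.4 - 1631.7 = -25.3
Net secondary income = -315.3
Current account = 6020.8 + (-25.3) + (-315.3) = 5680.2
Financial account = -(5680.2 + (-99.8) + 208.4) = -5788.8

-5788.8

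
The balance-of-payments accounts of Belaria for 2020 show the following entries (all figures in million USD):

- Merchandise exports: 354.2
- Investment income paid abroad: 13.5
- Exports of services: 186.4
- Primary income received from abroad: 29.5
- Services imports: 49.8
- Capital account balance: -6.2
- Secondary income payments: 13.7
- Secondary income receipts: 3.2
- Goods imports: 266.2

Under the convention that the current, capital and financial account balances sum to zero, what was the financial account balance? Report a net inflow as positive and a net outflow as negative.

Goods balance = 354.2 - 266.2 = 88.0
Services balance = 186.4 - 49.8 = 136.6
Trade balance (goods + services) = 88.0 + 136.6 = 224.6
Net primary income = 29.5 - 13.5 = 16.0
Net secondary income = 3.2 - 13.7 = -10.5
Current account = 224.6 + 16.0 + (-10.5) = 230.1
Financial account = -(230.1 + (-6.2)) = -223.9

-223.9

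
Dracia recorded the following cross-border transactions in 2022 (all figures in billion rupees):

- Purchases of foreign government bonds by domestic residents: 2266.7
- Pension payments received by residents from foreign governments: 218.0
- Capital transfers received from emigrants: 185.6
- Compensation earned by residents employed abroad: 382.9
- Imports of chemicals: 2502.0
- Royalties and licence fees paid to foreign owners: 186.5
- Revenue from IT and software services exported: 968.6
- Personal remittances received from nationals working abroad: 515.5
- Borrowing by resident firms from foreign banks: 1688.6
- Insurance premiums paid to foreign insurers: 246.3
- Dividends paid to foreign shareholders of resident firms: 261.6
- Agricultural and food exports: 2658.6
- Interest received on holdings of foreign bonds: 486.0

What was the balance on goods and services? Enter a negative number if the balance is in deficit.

692.4

Goods: -2502.0 + 2658.6 = 156.6
Services: 968.6 - 246.3 - 186.5 = 535.8
Trade balance = 156.6 + 535.8 = 692.4
(Excluded from the trade balance — financial account: purchases of foreign government bonds by domestic residents 2266.7, borrowing by resident firms from foreign banks 1688.6; secondary income: pension payments received by residents from foreign governments 218.0, personal remittances received from nationals working abroad 515.5; capital account: capital transfers received from emigrants 185.6; primary income: compensation earned by residents employed abroad 382.9, dividends paid to foreign shareholders of resident firms 261.6, interest received on holdings of foreign bonds 486.0.)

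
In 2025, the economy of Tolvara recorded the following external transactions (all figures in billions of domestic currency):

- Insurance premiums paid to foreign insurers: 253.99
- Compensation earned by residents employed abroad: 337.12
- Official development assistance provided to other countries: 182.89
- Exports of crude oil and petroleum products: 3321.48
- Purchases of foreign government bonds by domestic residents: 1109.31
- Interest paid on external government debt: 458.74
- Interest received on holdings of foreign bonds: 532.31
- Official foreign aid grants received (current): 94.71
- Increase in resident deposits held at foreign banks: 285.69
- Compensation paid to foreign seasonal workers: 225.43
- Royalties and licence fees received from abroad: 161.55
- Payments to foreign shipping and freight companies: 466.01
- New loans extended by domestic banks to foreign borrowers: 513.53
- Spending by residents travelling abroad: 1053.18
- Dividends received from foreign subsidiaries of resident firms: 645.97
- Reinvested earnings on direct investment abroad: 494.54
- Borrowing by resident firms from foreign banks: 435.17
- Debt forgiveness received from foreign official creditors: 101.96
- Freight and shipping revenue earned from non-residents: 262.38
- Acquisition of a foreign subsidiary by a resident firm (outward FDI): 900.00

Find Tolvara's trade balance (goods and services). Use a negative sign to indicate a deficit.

1972.23

Goods: 3321.48
Services: 262.38 + 161.55 - 1053.18 - 466.01 - 253.99 = -1349.25
Trade balance = 3321.48 + (-1349.25) = 1972.23
(Excluded from the trade balance — primary income: compensation earned by residents employed abroad 337.12, interest paid on external government debt 458.74, interest received on holdings of foreign bonds 532.31, compensation paid to foreign seasonal workers 225.43, dividends received from foreign subsidiaries of resident firms 645.97, reinvested earnings on direct investment abroad 494.54; secondary income: official development assistance provided to other countries 182.89, official foreign aid grants received (current) 94.71; financial account: purchases of foreign government bonds by domestic residents 1109.31, increase in resident deposits held at foreign banks 285.69, new loans extended by domestic banks to foreign borrowers 513.53, borrowing by resident firms from foreign banks 435.17, acquisition of a foreign subsidiary by a resident firm (outward FDI) 900.00; capital account: debt forgiveness received from foreign official creditors 101.96.)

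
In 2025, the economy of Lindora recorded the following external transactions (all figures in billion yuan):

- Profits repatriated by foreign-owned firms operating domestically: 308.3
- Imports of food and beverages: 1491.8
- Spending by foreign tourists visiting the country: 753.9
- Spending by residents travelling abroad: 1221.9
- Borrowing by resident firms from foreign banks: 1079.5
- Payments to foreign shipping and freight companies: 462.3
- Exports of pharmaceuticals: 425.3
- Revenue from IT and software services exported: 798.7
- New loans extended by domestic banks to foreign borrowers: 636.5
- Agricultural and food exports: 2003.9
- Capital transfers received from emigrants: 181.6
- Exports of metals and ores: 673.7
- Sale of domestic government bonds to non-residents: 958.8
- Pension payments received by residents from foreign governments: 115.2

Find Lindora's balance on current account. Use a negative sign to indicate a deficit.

1286.4

Goods: -1491.8 + 2003.9 + 425.3 + 673.7 = 1611.1
Services: -462.3 + 798.7 - 1221.9 + 753.9 = -131.6
Primary income: -308.3
Secondary income: 115.2
Current account = 1611.1 + (-131.6) + (-308.3) + 115.2 = 1286.4
(Excluded from the current account — financial account: borrowing by resident firms from foreign banks 1079.5, new loans extended by domestic banks to foreign borrowers 636.5, sale of domestic government bonds to non-residents 958.8; capital account: capital transfers received from emigrants 181.6.)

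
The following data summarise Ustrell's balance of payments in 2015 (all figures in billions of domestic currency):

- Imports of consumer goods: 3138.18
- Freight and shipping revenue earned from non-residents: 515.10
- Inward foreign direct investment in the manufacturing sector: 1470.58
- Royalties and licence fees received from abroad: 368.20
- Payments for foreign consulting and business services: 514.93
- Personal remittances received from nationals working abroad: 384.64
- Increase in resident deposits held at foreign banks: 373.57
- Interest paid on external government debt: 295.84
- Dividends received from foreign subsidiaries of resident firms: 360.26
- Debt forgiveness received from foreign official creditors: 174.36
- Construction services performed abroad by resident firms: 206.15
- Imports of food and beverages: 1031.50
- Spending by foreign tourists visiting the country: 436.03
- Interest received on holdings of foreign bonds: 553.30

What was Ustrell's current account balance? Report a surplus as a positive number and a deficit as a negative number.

-2156.77

Goods: -3138.18 - 1031.50 = -4169.68
Services: -514.93 + 206.15 + 436.03 + 368.20 + 515.10 = 1010.55
Primary income: 360.26 + 553.30 - 295.84 = 617.72
Secondary income: 384.64
Current account = (-4169.68) + 1010.55 + 617.72 + 384.64 = -2156.77
(Excluded from the current account — financial account: inward foreign direct investment in the manufacturing sector 1470.58, increase in resident deposits held at foreign banks 373.57; capital account: debt forgiveness received from foreign official creditors 174.36.)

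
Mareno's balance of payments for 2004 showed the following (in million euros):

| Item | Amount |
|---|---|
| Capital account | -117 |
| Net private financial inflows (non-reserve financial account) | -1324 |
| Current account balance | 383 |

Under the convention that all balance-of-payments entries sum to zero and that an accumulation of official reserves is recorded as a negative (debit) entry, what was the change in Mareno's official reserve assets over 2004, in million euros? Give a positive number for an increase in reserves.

-1058

Official reserve transactions balance = -(383 + (-117) + (-1324)) = 1058
An accumulation of reserves is recorded as a debit (negative entry), so the change in the stock of reserves is the negative of that balance.
Change in official reserves = -(1058) = -1058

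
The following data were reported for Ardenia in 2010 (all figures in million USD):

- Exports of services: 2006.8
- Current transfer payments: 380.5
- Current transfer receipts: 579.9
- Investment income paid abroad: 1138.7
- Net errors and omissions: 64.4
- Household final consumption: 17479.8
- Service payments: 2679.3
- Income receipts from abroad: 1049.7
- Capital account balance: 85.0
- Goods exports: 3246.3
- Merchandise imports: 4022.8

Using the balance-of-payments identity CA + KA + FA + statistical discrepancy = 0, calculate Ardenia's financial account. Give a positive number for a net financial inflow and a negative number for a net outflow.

Goods balance = 3246.3 - 4022.8 = -776.5
Services balance = 2006.8 - 2679.3 = -672.5
Trade balance (goods + services) = -776.5 + (-672.5) = -1449.0
Net primary income = 1049.7 - 1138.7 = -89.0
Net secondary income = 579.9 - 380.5 = 199.4
Current account = -1449.0 + (-89.0) + 199.4 = -1338.6
Financial account = -(-1338.6 + 85.0 + 64.4) = 1189.2

1189.2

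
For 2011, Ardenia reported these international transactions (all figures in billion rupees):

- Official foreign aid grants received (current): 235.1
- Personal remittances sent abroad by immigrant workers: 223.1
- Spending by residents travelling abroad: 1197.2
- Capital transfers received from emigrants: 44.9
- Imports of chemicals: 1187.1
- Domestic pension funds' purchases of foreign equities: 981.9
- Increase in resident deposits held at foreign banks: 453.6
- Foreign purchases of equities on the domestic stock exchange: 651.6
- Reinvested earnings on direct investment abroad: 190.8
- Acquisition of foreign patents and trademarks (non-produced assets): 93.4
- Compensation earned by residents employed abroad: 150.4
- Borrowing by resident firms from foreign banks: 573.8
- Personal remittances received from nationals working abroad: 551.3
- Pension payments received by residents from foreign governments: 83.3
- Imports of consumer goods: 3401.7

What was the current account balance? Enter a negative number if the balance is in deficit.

Goods: -1187.1 - 3401.7 = -4588.8
Services: -1197.2
Primary income: 190.8 + 150.4 = 341.2
Secondary income: 551.3 - 223.1 + 83.3 + 235.1 = 646.6
Current account = (-4588.8) + (-1197.2) + 341.2 + 646.6 = -4798.2
(Excluded from the current account — capital account: capital transfers received from emigrants 44.9, acquisition of foreign patents and trademarks (non-produced assets) 93.4; financial account: domestic pension funds' purchases of foreign equities 981.9, increase in resident deposits held at foreign banks 453.6, foreign purchases of equities on the domestic stock exchange 651.6, borrowing by resident firms from foreign banks 573.8.)

-4798.2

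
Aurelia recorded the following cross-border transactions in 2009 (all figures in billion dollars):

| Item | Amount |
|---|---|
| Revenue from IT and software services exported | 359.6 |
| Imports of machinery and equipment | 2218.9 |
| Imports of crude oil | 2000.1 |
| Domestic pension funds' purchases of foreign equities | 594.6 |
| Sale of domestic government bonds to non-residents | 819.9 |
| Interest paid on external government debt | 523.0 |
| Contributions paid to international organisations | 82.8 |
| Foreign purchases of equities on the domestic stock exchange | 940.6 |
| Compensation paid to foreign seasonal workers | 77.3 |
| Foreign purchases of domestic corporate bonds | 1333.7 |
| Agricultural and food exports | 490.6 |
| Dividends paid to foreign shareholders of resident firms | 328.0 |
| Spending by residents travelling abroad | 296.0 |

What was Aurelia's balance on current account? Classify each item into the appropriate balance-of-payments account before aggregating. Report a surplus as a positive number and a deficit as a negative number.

-4675.9

Goods: -2000.1 - 2218.9 + 490.6 = -3728.4
Services: -296.0 + 359.6 = 63.6
Primary income: -523.0 - 328.0 - 77.3 = -928.3
Secondary income: -82.8
Current account = (-3728.4) + 63.6 + (-928.3) + (-82.8) = -4675.9
(Excluded from the current account — financial account: domestic pension funds' purchases of foreign equities 594.6, sale of domestic government bonds to non-residents 819.9, foreign purchases of equities on the domestic stock exchange 940.6, foreign purchases of domestic corporate bonds 1333.7.)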